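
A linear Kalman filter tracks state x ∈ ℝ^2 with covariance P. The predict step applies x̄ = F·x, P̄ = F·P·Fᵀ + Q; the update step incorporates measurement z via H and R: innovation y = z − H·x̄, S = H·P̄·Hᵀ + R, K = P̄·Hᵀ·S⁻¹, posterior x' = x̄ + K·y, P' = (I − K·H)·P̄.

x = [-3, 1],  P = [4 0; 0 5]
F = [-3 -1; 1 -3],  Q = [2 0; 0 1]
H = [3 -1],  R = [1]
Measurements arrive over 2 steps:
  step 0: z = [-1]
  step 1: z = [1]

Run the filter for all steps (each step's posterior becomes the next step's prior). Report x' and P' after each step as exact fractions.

step 0: x̄ = F·x = [8, -6]
step 0: P̄ = F·P·Fᵀ + Q = [43 3; 3 50]
step 0: y = z − H·x̄ = [-31]
step 0: S = H·P̄·Hᵀ + R = [420]
step 0: K = P̄·Hᵀ·S⁻¹ = [3/10; -41/420]
step 0: x' = x̄ + K·y = [-13/10, -1249/420]
step 0: P' = (I − K·H)·P̄ = [26/5 153/10; 153/10 19319/420]
step 1: x̄ = F·x = [2887/420, 1067/140]
step 1: P̄ = F·P·Fᵀ + Q = [78371/420 34271/140; 34271/140 45973/140]
step 1: y = z − H·x̄ = [-12]
step 1: S = H·P̄·Hᵀ + R = [540]
step 1: K = P̄·Hᵀ·S⁻¹ = [7/12; 203/270]
step 1: x' = x̄ + K·y = [-53/420, -353/252]
step 1: P' = (I − K·H)·P̄ = [299/105 3343/420; 3343/420 87419/3780]

step 0: x' = [-13/10, -1249/420], P' = [26/5 153/10; 153/10 19319/420]
step 1: x' = [-53/420, -353/252], P' = [299/105 3343/420; 3343/420 87419/3780]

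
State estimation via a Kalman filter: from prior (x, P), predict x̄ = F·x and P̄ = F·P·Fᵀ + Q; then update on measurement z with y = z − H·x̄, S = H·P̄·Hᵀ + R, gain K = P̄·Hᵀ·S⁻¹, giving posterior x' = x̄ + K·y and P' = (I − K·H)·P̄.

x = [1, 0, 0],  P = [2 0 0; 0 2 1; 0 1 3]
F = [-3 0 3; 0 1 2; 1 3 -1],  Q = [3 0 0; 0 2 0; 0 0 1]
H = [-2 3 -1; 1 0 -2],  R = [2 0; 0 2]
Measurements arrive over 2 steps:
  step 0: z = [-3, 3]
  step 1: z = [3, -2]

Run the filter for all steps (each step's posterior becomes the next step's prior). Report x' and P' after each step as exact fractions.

step 0: x' = [9903/10531, -6896/10531, -10517/10531], P' = [235254/10531 193902/10531 113682/10531; 193902/10531 162670/10531 95420/10531; 113682/10531 95420/10531 60048/10531]
step 1: x' = [-2836115136/553478663, -1636515594/553478663, -843460193/553478663], P' = [2849428194/553478663 2325320292/553478663 1327592340/553478663; 2325320292/553478663 2047985856/553478663 1177989328/553478663; 1327592340/553478663 1177989328/553478663 884548882/553478663]

step 0: x̄ = F·x = [-3, 0, 1]
step 0: P̄ = F·P·Fᵀ + Q = [48 21 -6; 21 20 5; -6 5 18]
step 0: y = z − H·x̄ = [-8, 8]
step 0: S = H·P̄·Hᵀ + R = [86 -45; -45 146]
step 0: K = P̄·Hᵀ·S⁻¹ = [-1242/10531 3945/10531; 2393/10531 1531/10531; -576/10531 -3207/10531]
step 0: x' = x̄ + K·y = [9903/10531, -6896/10531, -10517/10531]
step 0: P' = (I − K·H)·P̄ = [235254/10531 193902/10531 113682/10531; 193902/10531 162670/10531 95420/10531; 113682/10531 95420/10531 60048/10531]
step 1: x̄ = F·x = [-61260/10531, -27930/10531, -268/10531]
step 1: P̄ = F·P·Fᵀ + Q = [643035/10531 -617250/10531 -1090152/10531; -617250/10531 805604/10531 1266280/10531; -1090152/10531 1266280/10531 2133391/10531]
step 1: y = z − H·x̄ = [-7405/10531, 39662/10531]
step 1: S = H·P̄·Hᵀ + R = [7425741/10531 -9739174/10531; -9739174/10531 13558269/10531]
step 1: K = P̄·Hᵀ·S⁻¹ = [-25243926/553478663 97121757/553478663; 157663828/553478663 -15329182/553478663; -2882789/553478663 -220752712/553478663]
step 1: x' = x̄ + K·y = [-2836115136/553478663, -1636515594/553478663, -843460193/553478663]
step 1: P' = (I − K·H)·P̄ = [2849428194/553478663 2325320292/553478663 1327592340/553478663; 2325320292/553478663 2047985856/553478663 1177989328/553478663; 1327592340/553478663 1177989328/553478663 884548882/553478663]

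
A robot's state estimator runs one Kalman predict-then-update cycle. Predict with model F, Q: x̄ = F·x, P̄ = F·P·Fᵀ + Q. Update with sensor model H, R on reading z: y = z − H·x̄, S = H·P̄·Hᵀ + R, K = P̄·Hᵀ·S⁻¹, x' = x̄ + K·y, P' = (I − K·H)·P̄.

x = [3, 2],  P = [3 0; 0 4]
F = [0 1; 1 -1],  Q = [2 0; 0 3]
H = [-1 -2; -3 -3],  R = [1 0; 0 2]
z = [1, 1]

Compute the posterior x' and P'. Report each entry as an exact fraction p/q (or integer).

x̄ = F·x = [2, 1]
P̄ = F·P·Fᵀ + Q = [6 -4; -4 10]
y = z − H·x̄ = [5, 10]
S = H·P̄·Hᵀ + R = [31 42; 42 74]
K = P̄·Hᵀ·S⁻¹ = [40/53 -27/53; -214/265 57/265]
x' = x̄ + K·y = [36/53, -47/53]
P' = (I − K·H)·P̄ = [76/53 -58/53; -58/53 252/265]

x' = [36/53, -47/53]
P' = [76/53 -58/53; -58/53 252/265]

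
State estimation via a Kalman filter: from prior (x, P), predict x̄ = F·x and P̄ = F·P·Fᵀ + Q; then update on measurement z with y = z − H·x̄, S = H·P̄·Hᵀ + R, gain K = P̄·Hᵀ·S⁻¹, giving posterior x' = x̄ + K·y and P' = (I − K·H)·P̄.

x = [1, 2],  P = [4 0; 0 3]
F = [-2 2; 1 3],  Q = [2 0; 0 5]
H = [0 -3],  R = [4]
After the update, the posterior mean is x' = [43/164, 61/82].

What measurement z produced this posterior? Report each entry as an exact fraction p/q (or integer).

z = [-2]

x̄ = F·x = [2, 7]
P̄ = F·P·Fᵀ + Q = [30 10; 10 36]
S = H·P̄·Hᵀ + R = [328]
K = P̄·Hᵀ·S⁻¹ = [-15/164; -27/82]
x' − x̄ = [-285/164, -513/82] = K·y
y = (KᵀK)⁻¹·Kᵀ·(x' − x̄) = [19]
z = y + H·x̄ = [19] + [-21] = [-2]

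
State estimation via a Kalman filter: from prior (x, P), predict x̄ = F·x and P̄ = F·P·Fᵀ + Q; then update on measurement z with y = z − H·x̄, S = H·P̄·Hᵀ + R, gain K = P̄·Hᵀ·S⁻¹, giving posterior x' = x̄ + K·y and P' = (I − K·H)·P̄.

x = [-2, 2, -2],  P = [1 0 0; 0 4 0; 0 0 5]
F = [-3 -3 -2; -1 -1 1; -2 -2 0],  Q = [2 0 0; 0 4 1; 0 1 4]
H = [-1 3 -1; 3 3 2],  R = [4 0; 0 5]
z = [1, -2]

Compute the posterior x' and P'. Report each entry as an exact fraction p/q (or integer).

x̄ = F·x = [4, -2, 0]
P̄ = F·P·Fᵀ + Q = [67 5 30; 5 14 11; 30 11 24]
y = z − H·x̄ = [11, -8]
S = H·P̄·Hᵀ + R = [185 -210; -210 1412]
K = P̄·Hᵀ·S⁻¹ = [-1807/6785 423/2714; 26651/108560 4015/43424; 3129/108560 5445/43424]
x' = x̄ + K·y = [-1197/6785, -4259/108560, -74481/108560]
P' = (I − K·H)·P̄ = [14551/6785 -5271/13570 -30459/13570; -5271/13570 67903/217120 74837/217120; -30459/13570 74837/217120 686823/217120]

x' = [-1197/6785, -4259/108560, -74481/108560]
P' = [14551/6785 -5271/13570 -30459/13570; -5271/13570 67903/217120 74837/217120; -30459/13570 74837/217120 686823/217120]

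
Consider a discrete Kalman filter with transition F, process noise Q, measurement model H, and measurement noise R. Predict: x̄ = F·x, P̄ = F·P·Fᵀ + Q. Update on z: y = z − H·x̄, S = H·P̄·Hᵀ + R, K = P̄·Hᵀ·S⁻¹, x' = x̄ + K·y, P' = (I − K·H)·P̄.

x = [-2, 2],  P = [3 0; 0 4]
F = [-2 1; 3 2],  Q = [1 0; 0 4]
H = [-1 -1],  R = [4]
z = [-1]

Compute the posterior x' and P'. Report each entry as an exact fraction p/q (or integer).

x' = [89/16, -69/16]
P' = [767/48 -739/48; -739/48 887/48]

x̄ = F·x = [6, -2]
P̄ = F·P·Fᵀ + Q = [17 -10; -10 47]
y = z − H·x̄ = [3]
S = H·P̄·Hᵀ + R = [48]
K = P̄·Hᵀ·S⁻¹ = [-7/48; -37/48]
x' = x̄ + K·y = [89/16, -69/16]
P' = (I − K·H)·P̄ = [767/48 -739/48; -739/48 887/48]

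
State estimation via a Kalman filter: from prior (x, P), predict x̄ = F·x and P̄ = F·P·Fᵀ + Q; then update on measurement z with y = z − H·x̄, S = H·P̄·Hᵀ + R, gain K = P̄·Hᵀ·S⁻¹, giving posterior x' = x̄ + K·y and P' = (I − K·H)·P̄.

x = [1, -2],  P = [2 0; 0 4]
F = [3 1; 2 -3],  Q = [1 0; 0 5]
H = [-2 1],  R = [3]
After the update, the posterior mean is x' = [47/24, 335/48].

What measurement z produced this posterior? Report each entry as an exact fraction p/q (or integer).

z = [3]

x̄ = F·x = [1, 8]
P̄ = F·P·Fᵀ + Q = [23 0; 0 49]
S = H·P̄·Hᵀ + R = [144]
K = P̄·Hᵀ·S⁻¹ = [-23/72; 49/144]
x' − x̄ = [23/24, -49/48] = K·y
y = (KᵀK)⁻¹·Kᵀ·(x' − x̄) = [-3]
z = y + H·x̄ = [-3] + [6] = [3]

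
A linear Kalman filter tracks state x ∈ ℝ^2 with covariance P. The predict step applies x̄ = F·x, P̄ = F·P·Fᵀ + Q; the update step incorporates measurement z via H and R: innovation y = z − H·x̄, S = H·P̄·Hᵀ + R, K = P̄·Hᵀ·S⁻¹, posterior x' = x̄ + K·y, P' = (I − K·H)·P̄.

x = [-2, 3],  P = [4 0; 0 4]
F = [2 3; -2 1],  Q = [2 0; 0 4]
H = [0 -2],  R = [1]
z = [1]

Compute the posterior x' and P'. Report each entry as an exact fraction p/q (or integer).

x' = [605/97, -41/97]
P' = [5174/97 -4/97; -4/97 24/97]

x̄ = F·x = [5, 7]
P̄ = F·P·Fᵀ + Q = [54 -4; -4 24]
y = z − H·x̄ = [15]
S = H·P̄·Hᵀ + R = [97]
K = P̄·Hᵀ·S⁻¹ = [8/97; -48/97]
x' = x̄ + K·y = [605/97, -41/97]
P' = (I − K·H)·P̄ = [5174/97 -4/97; -4/97 24/97]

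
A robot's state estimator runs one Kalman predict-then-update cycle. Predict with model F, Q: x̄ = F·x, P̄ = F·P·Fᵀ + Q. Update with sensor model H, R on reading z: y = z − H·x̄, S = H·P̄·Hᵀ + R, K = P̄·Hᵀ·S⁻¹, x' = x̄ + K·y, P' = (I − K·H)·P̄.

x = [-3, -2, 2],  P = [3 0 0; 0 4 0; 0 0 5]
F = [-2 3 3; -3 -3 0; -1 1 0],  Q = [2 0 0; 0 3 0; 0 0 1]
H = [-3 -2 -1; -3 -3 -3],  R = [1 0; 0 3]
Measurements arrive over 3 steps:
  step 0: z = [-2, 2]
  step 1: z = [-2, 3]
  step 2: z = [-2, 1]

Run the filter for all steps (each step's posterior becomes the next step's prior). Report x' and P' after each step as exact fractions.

step 0: x̄ = F·x = [6, 15, 1]
step 0: P̄ = F·P·Fᵀ + Q = [95 -18 18; -18 66 -3; 18 -3 8]
step 0: y = z − H·x̄ = [47, 68]
step 0: S = H·P̄·Hᵀ + R = [1008 1194; 1194 1470]
step 0: K = P̄·Hᵀ·S⁻¹ = [-1450/1559 1751/3118; 1415/1559 -2585/3118; 11/9354 -224/4677]
step 0: x' = x̄ + K·y = [738/1559, 2000/1559, -20593/9354]
step 0: P' = (I − K·H)·P̄ = [20945/3118 -37239/3118 14543/3118; -37239/3118 69063/3118 -29239/3118; 14543/3118 -29239/3118 22268/4677]
step 1: x̄ = F·x = [-11545/3118, -8214/1559, 1262/1559]
step 1: P̄ = F·P·Fᵀ + Q = [591241/3118 -125958/1559 151964/1559; -125958/1559 74562/1559 -72177/1559; 151964/1559 -72177/1559 83802/1559]
step 1: y = z − H·x̄ = [-71203/3118, -66993/3118]
step 1: S = H·P̄·Hᵀ + R = [4311547/3118 5287935/3118; 5287935/3118 6518919/3118]
step 1: K = P̄·Hᵀ·S⁻¹ = [-2948387/7716971 107224/7716971; 147612/7716971 757962/7716971; 3838905/15433942 -5437837/15433942]
step 1: x' = x̄ + K·y = [36452313/7716971, -60315255/7716971, 41664763/15433942]
step 1: P' = (I − K·H)·P̄ = [41462043/7716971 -79868475/7716971 38299208/7716971; -79868475/7716971 160347300/7716971 -81236787/7716971; 38299208/7716971 -81236787/7716971 91312995/15433942]
step 2: x̄ = F·x = [-382706493/15433942, 71588826/7716971, -96767568/7716971]
step 2: P̄ = F·P·Fᵀ + Q = [2143770659/15433942 -568309806/7716971 604700376/7716971; -568309806/7716971 401802450/7716971 -356655771/7716971; 604700376/7716971 -356655771/7716971 369263264/7716971]
step 2: y = z − H·x̄ = [-1086167195/15433942, -1283757989/15433942]
step 2: S = H·P̄·Hᵀ + R = [14026039001/15433942 17374855881/15433942; 17374855881/15433942 21689873373/15433942]
step 2: K = P̄·Hᵀ·S⁻¹ = [-9535439004/25240829281 -5255759/1328464699; 340836936/25240829281 177886638/1328464699; 12597585509/50481658562 -984834031/2656929398]
step 2: x' = x̄ + K·y = [53482584748/25240829281, -70959686673/25240829281, 36829461727/50481658562]
step 2: P' = (I − K·H)·P̄ = [146774056241/25240829281 -284112532899/25240829281 137438336079/25240829281; -284112532899/25240829281 571264074984/25240829281 -290531388207/25240829281; 137438336079/25240829281 -290531388207/25240829281 324897950845/50481658562]

step 0: x' = [738/1559, 2000/1559, -20593/9354], P' = [20945/3118 -37239/3118 14543/3118; -37239/3118 69063/3118 -29239/3118; 14543/3118 -29239/3118 22268/4677]
step 1: x' = [36452313/7716971, -60315255/7716971, 41664763/15433942], P' = [41462043/7716971 -79868475/7716971 38299208/7716971; -79868475/7716971 160347300/7716971 -81236787/7716971; 38299208/7716971 -81236787/7716971 91312995/15433942]
step 2: x' = [53482584748/25240829281, -70959686673/25240829281, 36829461727/50481658562], P' = [146774056241/25240829281 -284112532899/25240829281 137438336079/25240829281; -284112532899/25240829281 571264074984/25240829281 -290531388207/25240829281; 137438336079/25240829281 -290531388207/25240829281 324897950845/50481658562]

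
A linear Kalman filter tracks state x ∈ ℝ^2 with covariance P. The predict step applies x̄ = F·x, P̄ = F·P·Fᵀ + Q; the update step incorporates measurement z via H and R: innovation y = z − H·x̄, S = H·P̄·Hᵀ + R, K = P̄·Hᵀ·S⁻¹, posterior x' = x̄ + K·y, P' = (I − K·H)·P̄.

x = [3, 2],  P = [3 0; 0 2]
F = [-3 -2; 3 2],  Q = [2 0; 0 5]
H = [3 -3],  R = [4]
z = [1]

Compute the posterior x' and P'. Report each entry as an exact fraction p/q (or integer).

x' = [-187/1327, -524/1327]
P' = [2443/1327 2155/1327; 2155/1327 2455/1327]

x̄ = F·x = [-13, 13]
P̄ = F·P·Fᵀ + Q = [37 -35; -35 40]
y = z − H·x̄ = [79]
S = H·P̄·Hᵀ + R = [1327]
K = P̄·Hᵀ·S⁻¹ = [216/1327; -225/1327]
x' = x̄ + K·y = [-187/1327, -524/1327]
P' = (I − K·H)·P̄ = [2443/1327 2155/1327; 2155/1327 2455/1327]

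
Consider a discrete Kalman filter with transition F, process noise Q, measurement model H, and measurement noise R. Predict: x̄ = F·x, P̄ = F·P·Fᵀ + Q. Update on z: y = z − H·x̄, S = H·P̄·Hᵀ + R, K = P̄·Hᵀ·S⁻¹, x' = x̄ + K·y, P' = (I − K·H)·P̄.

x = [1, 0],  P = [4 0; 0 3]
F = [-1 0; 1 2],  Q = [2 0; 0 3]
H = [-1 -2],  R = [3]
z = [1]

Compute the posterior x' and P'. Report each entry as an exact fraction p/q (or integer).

x̄ = F·x = [-1, 1]
P̄ = F·P·Fᵀ + Q = [6 -4; -4 19]
y = z − H·x̄ = [2]
S = H·P̄·Hᵀ + R = [69]
K = P̄·Hᵀ·S⁻¹ = [2/69; -34/69]
x' = x̄ + K·y = [-65/69, 1/69]
P' = (I − K·H)·P̄ = [410/69 -208/69; -208/69 155/69]

x' = [-65/69, 1/69]
P' = [410/69 -208/69; -208/69 155/69]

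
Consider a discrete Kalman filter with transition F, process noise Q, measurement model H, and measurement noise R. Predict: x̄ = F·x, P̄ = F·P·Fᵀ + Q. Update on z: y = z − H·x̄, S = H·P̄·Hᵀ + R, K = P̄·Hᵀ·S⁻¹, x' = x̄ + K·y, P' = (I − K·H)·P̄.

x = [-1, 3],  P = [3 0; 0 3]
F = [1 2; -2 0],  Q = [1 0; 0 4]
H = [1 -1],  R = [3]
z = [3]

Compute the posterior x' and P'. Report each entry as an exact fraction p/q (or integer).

x̄ = F·x = [5, 2]
P̄ = F·P·Fᵀ + Q = [16 -6; -6 16]
y = z − H·x̄ = [0]
S = H·P̄·Hᵀ + R = [47]
K = P̄·Hᵀ·S⁻¹ = [22/47; -22/47]
x' = x̄ + K·y = [5, 2]
P' = (I − K·H)·P̄ = [268/47 202/47; 202/47 268/47]

x' = [5, 2]
P' = [268/47 202/47; 202/47 268/47]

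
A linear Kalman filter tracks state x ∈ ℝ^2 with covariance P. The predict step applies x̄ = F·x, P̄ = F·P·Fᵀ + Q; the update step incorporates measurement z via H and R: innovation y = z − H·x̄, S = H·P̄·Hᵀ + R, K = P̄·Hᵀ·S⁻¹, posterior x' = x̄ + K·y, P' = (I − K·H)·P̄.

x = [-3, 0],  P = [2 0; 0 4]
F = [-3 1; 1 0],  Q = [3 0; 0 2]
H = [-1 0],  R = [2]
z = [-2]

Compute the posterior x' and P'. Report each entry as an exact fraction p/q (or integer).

x' = [68/27, -13/9]
P' = [50/27 -4/9; -4/9 8/3]

x̄ = F·x = [9, -3]
P̄ = F·P·Fᵀ + Q = [25 -6; -6 4]
y = z − H·x̄ = [7]
S = H·P̄·Hᵀ + R = [27]
K = P̄·Hᵀ·S⁻¹ = [-25/27; 2/9]
x' = x̄ + K·y = [68/27, -13/9]
P' = (I − K·H)·P̄ = [50/27 -4/9; -4/9 8/3]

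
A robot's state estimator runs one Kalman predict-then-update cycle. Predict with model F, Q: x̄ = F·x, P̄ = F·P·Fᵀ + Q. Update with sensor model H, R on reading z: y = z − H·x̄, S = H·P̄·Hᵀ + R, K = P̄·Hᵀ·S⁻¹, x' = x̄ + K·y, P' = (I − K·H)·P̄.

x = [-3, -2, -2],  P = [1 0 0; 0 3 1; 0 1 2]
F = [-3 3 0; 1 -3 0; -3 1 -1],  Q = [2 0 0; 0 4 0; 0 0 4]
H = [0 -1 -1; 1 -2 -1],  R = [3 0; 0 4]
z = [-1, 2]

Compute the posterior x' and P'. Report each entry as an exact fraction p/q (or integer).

x̄ = F·x = [3, 3, 9]
P̄ = F·P·Fᵀ + Q = [38 -30 15; -30 32 -9; 15 -9 16]
y = z − H·x̄ = [11, 14]
S = H·P̄·Hᵀ + R = [33 68; 68 240]
K = P̄·Hᵀ·S⁻¹ = [-511/824 1719/3296; 65/824 -1241/3296; -709/824 1037/3296]
x' = x̄ + K·y = [5735/1648, -2313/1648, 6493/1648]
P' = (I − K·H)·P̄ = [13231/3296 223/3296 5909/3296; 223/3296 5967/3296 -6747/3296; 5909/3296 -6747/3296 15255/3296]

x' = [5735/1648, -2313/1648, 6493/1648]
P' = [13231/3296 223/3296 5909/3296; 223/3296 5967/3296 -6747/3296; 5909/3296 -6747/3296 15255/3296]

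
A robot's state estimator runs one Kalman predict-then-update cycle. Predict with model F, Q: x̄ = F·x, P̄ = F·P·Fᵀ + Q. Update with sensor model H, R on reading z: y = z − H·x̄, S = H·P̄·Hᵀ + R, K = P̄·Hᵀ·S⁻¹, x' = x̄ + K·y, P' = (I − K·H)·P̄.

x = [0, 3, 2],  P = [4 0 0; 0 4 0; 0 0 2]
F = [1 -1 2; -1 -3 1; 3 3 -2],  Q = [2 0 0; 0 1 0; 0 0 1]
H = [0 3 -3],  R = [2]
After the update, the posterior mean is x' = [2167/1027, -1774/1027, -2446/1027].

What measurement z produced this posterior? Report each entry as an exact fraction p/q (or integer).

x̄ = F·x = [1, -7, 5]
P̄ = F·P·Fᵀ + Q = [18 12 -8; 12 43 -52; -8 -52 81]
S = H·P̄·Hᵀ + R = [2054]
K = P̄·Hᵀ·S⁻¹ = [30/1027; 285/2054; -399/2054]
x' − x̄ = [1140/1027, 5415/1027, -7581/1027] = K·y
y = (KᵀK)⁻¹·Kᵀ·(x' − x̄) = [38]
z = y + H·x̄ = [38] + [-36] = [2]

z = [2]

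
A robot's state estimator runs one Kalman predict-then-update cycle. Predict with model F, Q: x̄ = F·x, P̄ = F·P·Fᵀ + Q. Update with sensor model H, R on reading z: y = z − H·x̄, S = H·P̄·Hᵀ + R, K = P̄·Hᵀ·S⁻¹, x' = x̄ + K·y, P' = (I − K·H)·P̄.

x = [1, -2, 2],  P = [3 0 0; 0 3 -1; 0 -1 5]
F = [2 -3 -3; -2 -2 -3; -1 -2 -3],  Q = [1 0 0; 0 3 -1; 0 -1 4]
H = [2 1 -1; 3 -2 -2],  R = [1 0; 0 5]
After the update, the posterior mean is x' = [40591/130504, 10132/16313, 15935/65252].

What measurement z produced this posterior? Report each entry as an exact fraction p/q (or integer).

x̄ = F·x = [2, -4, -3]
P̄ = F·P·Fᵀ + Q = [67 36 42; 36 60 50; 42 50 52]
S = H·P̄·Hᵀ + R = [257 56; 56 520]
K = P̄·Hᵀ·S⁻¹ = [8005/16313 4397/130504; 6114/16313 -4172/16313; 5876/16313 -12319/65252]
x' − x̄ = [-220417/130504, 75384/16313, 211691/65252] = K·y
y = (KᵀK)⁻¹·Kᵀ·(x' − x̄) = [-2, -21]
z = y + H·x̄ = [-2, -21] + [3, 20] = [1, -1]

z = [1, -1]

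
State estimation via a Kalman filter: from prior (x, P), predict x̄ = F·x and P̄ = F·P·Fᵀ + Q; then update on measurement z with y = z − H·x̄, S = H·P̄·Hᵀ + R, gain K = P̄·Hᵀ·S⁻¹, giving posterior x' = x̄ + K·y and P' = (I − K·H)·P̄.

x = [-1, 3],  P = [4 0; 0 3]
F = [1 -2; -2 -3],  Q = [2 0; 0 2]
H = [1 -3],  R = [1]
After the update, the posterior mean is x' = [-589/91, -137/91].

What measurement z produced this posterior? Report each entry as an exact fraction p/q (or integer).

z = [-2]

x̄ = F·x = [-7, -7]
P̄ = F·P·Fᵀ + Q = [18 10; 10 45]
S = H·P̄·Hᵀ + R = [364]
K = P̄·Hᵀ·S⁻¹ = [-3/91; -125/364]
x' − x̄ = [48/91, 500/91] = K·y
y = (KᵀK)⁻¹·Kᵀ·(x' − x̄) = [-16]
z = y + H·x̄ = [-16] + [14] = [-2]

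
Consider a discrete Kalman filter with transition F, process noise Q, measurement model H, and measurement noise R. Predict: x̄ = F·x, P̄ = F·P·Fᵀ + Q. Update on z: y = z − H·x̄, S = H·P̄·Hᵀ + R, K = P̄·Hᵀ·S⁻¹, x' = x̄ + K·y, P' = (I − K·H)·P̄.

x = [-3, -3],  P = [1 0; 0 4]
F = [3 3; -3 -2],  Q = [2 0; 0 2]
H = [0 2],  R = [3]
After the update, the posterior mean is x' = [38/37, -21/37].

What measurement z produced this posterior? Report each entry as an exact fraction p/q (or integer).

x̄ = F·x = [-18, 15]
P̄ = F·P·Fᵀ + Q = [47 -33; -33 27]
S = H·P̄·Hᵀ + R = [111]
K = P̄·Hᵀ·S⁻¹ = [-22/37; 18/37]
x' − x̄ = [704/37, -576/37] = K·y
y = (KᵀK)⁻¹·Kᵀ·(x' − x̄) = [-32]
z = y + H·x̄ = [-32] + [30] = [-2]

z = [-2]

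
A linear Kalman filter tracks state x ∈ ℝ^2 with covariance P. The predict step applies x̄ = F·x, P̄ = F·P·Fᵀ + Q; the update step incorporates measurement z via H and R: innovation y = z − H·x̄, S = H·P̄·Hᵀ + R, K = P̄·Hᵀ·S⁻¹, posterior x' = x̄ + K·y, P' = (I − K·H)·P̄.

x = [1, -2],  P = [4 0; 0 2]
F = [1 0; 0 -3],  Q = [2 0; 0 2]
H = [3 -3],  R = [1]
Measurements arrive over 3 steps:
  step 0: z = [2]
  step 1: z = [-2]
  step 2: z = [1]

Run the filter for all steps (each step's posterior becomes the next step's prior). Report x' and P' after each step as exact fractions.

step 0: x̄ = F·x = [1, 6]
step 0: P̄ = F·P·Fᵀ + Q = [6 0; 0 20]
step 0: y = z − H·x̄ = [17]
step 0: S = H·P̄·Hᵀ + R = [235]
step 0: K = P̄·Hᵀ·S⁻¹ = [18/235; -12/47]
step 0: x' = x̄ + K·y = [541/235, 78/47]
step 0: P' = (I − K·H)·P̄ = [1086/235 216/47; 216/47 220/47]
step 1: x̄ = F·x = [541/235, -234/47]
step 1: P̄ = F·P·Fᵀ + Q = [1556/235 -648/47; -648/47 2074/47]
step 1: y = z − H·x̄ = [-5603/235]
step 1: S = H·P̄·Hᵀ + R = [165889/235]
step 1: K = P̄·Hᵀ·S⁻¹ = [14388/165889; -40830/165889]
step 1: x' = x̄ + K·y = [38851/165889, 147576/165889]
step 1: P' = (I − K·H)·P̄ = [217484/165889 212688/165889; 212688/165889 226298/165889]
step 2: x̄ = F·x = [38851/165889, -442728/165889]
step 2: P̄ = F·P·Fᵀ + Q = [549262/165889 -638064/165889; -638064/165889 2368460/165889]
step 2: y = z − H·x̄ = [-1278848/165889]
step 2: S = H·P̄·Hᵀ + R = [37910539/165889]
step 2: K = P̄·Hᵀ·S⁻¹ = [3561978/37910539; -9019572/37910539]
step 2: x' = x̄ + K·y = [-18580895/37910539, -31644024/37910539]
step 2: P' = (I − K·H)·P̄ = [49039606/37910539 47852280/37910539; 47852280/37910539 50858804/37910539]

step 0: x' = [541/235, 78/47], P' = [1086/235 216/47; 216/47 220/47]
step 1: x' = [38851/165889, 147576/165889], P' = [217484/165889 212688/165889; 212688/165889 226298/165889]
step 2: x' = [-18580895/37910539, -31644024/37910539], P' = [49039606/37910539 47852280/37910539; 47852280/37910539 50858804/37910539]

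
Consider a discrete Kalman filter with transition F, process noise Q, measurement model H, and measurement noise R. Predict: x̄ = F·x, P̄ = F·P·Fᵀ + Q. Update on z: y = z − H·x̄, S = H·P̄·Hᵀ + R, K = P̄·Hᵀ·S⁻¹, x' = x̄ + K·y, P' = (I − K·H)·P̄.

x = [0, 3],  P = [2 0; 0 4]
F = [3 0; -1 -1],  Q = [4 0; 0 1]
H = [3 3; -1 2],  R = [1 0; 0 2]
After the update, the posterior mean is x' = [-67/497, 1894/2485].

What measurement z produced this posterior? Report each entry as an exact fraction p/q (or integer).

x̄ = F·x = [0, -3]
P̄ = F·P·Fᵀ + Q = [22 -6; -6 7]
S = H·P̄·Hᵀ + R = [154 -42; -42 76]
K = P̄·Hᵀ·S⁻¹ = [111/497 -23/71; 267/2485 229/710]
x' − x̄ = [-67/497, 9349/2485] = K·y
y = (KᵀK)⁻¹·Kᵀ·(x' − x̄) = [11, 8]
z = y + H·x̄ = [11, 8] + [-9, -6] = [2, 2]

z = [2, 2]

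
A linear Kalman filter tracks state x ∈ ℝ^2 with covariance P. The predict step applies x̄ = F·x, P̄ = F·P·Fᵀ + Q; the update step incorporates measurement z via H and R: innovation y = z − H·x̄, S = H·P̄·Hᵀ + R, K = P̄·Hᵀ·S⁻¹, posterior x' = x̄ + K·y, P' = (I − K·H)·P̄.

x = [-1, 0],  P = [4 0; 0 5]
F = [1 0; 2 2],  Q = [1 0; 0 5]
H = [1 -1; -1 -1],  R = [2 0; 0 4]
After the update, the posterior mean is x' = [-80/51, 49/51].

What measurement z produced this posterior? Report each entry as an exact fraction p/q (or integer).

x̄ = F·x = [-1, -2]
P̄ = F·P·Fᵀ + Q = [5 8; 8 41]
S = H·P̄·Hᵀ + R = [32 36; 36 66]
K = P̄·Hᵀ·S⁻¹ = [45/136 -77/204; -69/136 -95/204]
x' − x̄ = [-29/51, 151/51] = K·y
y = (KᵀK)⁻¹·Kᵀ·(x' − x̄) = [-4, -2]
z = y + H·x̄ = [-4, -2] + [1, 3] = [-3, 1]

z = [-3, 1]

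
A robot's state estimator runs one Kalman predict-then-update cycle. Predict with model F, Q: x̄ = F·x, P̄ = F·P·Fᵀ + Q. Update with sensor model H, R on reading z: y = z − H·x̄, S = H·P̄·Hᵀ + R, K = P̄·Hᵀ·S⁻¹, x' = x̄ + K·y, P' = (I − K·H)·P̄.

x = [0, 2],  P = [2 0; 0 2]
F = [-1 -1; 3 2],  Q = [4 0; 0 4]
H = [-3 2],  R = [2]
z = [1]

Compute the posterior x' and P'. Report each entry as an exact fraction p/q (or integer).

x̄ = F·x = [-2, 4]
P̄ = F·P·Fᵀ + Q = [8 -10; -10 30]
y = z − H·x̄ = [-13]
S = H·P̄·Hᵀ + R = [314]
K = P̄·Hᵀ·S⁻¹ = [-22/157; 45/157]
x' = x̄ + K·y = [-28/157, 43/157]
P' = (I − K·H)·P̄ = [288/157 410/157; 410/157 660/157]

x' = [-28/157, 43/157]
P' = [288/157 410/157; 410/157 660/157]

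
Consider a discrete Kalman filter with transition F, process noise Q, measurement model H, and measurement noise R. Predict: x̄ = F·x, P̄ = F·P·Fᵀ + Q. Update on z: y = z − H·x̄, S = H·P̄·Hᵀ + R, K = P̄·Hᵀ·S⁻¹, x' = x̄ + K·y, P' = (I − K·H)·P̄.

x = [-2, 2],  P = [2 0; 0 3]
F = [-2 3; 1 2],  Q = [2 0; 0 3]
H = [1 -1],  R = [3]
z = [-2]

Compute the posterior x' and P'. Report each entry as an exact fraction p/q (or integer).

x̄ = F·x = [10, 2]
P̄ = F·P·Fᵀ + Q = [37 14; 14 17]
y = z − H·x̄ = [-10]
S = H·P̄·Hᵀ + R = [29]
K = P̄·Hᵀ·S⁻¹ = [23/29; -3/29]
x' = x̄ + K·y = [60/29, 88/29]
P' = (I − K·H)·P̄ = [544/29 475/29; 475/29 484/29]

x' = [60/29, 88/29]
P' = [544/29 475/29; 475/29 484/29]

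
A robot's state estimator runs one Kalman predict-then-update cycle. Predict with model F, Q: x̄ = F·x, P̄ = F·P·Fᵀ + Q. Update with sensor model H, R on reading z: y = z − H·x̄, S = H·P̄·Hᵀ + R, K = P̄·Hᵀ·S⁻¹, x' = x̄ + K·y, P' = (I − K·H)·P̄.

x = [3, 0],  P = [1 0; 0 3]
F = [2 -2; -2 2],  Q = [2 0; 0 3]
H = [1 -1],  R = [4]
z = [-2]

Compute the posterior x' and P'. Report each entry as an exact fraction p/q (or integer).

x' = [-38/73, 52/73]
P' = [158/73 22/73; 22/73 162/73]

x̄ = F·x = [6, -6]
P̄ = F·P·Fᵀ + Q = [18 -16; -16 19]
y = z − H·x̄ = [-14]
S = H·P̄·Hᵀ + R = [73]
K = P̄·Hᵀ·S⁻¹ = [34/73; -35/73]
x' = x̄ + K·y = [-38/73, 52/73]
P' = (I − K·H)·P̄ = [158/73 22/73; 22/73 162/73]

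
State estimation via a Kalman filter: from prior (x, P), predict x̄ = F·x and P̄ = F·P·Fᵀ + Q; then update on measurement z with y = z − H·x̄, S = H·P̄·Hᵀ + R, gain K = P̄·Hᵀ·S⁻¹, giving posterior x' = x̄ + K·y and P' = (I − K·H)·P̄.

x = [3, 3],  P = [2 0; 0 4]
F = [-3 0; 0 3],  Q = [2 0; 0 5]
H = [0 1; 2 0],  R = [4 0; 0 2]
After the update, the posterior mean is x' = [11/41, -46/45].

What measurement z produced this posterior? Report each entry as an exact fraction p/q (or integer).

z = [-2, 1]

x̄ = F·x = [-9, 9]
P̄ = F·P·Fᵀ + Q = [20 0; 0 41]
S = H·P̄·Hᵀ + R = [45 0; 0 82]
K = P̄·Hᵀ·S⁻¹ = [0 20/41; 41/45 0]
x' − x̄ = [380/41, -451/45] = K·y
y = (KᵀK)⁻¹·Kᵀ·(x' − x̄) = [-11, 19]
z = y + H·x̄ = [-11, 19] + [9, -18] = [-2, 1]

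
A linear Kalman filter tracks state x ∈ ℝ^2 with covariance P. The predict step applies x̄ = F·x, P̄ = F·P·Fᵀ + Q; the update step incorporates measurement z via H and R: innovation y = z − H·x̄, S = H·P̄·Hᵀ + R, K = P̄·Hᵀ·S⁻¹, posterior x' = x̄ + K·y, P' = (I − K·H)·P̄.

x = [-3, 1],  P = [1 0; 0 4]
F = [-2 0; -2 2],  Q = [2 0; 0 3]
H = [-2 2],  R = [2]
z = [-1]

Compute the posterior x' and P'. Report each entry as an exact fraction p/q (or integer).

x̄ = F·x = [6, 8]
P̄ = F·P·Fᵀ + Q = [6 4; 4 23]
y = z − H·x̄ = [-5]
S = H·P̄·Hᵀ + R = [86]
K = P̄·Hᵀ·S⁻¹ = [-2/43; 19/43]
x' = x̄ + K·y = [268/43, 249/43]
P' = (I − K·H)·P̄ = [250/43 248/43; 248/43 267/43]

x' = [268/43, 249/43]
P' = [250/43 248/43; 248/43 267/43]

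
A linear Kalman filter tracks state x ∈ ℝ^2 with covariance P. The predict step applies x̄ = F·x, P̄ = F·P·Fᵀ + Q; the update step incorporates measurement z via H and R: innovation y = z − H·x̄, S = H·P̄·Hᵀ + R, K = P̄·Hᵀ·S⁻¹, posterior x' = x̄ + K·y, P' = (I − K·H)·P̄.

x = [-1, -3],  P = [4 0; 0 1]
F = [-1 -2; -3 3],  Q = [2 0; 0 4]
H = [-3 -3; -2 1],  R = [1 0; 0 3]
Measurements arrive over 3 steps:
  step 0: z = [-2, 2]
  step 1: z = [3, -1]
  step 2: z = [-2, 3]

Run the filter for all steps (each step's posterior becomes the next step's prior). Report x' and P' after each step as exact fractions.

step 0: x̄ = F·x = [7, -6]
step 0: P̄ = F·P·Fᵀ + Q = [10 6; 6 49]
step 0: y = z − H·x̄ = [1, 22]
step 0: S = H·P̄·Hᵀ + R = [640 -69; -69 68]
step 0: K = P̄·Hᵀ·S⁻¹ = [-4230/38759 -12272/38759; -8667/38759 12295/38759]
step 0: x' = x̄ + K·y = [-2901/38759, 29269/38759]
step 0: P' = (I − K·H)·P̄ = [12742/38759 -11332/38759; -11332/38759 14221/38759]
step 1: x̄ = F·x = [-55637/38759, 96510/38759]
step 1: P̄ = F·P·Fᵀ + Q = [101816/38759 -81096/38759; -81096/38759 601679/38759]
step 1: y = z − H·x̄ = [34128/5537, -246543/38759]
step 1: S = H·P̄·Hᵀ + R = [100214/791 -205347/5537; -205347/5537 1449604/38759]
step 1: K = P̄·Hᵀ·S⁻¹ = [-12884328/130345417 -38378272/130345417; -30080943/130345417 38857415/130345417]
step 1: x' = x̄ + K·y = [-22398619/130345417, -108016317/130345417]
step 1: P' = (I − K·H)·P̄ = [39809864/130345417 -35515088/130345417; -35515088/130345417 45542069/130345417]
step 2: x̄ = F·x = [238431253/130345417, -256853094/130345417]
step 2: P̄ = F·P·Fᵀ + Q = [340608622/130345417 -260368086/130345417; -260368086/130345417 1928820649/130345417]
step 2: y = z − H·x̄ = [-315956357/130345417, 1124751851/130345417]
step 2: S = H·P̄·Hᵀ + R = [15868583308/130345417 -4523914473/130345417; -4523914473/130345417 4723763732/130345417]
step 2: K = P̄·Hᵀ·S⁻¹ = [-24807402/250491899 -73688288/250491899; -96378851295/418070979431 124493724163/418070979431]
step 2: x' = x̄ + K·y = [-16788233/35784557, 69149489006/59724425633]
step 2: P' = (I − K·H)·P̄ = [76444666/250491899 -68175532/250491899; -68175532/250491899 145911246673/418070979431]

step 0: x' = [-2901/38759, 29269/38759], P' = [12742/38759 -11332/38759; -11332/38759 14221/38759]
step 1: x' = [-22398619/130345417, -108016317/130345417], P' = [39809864/130345417 -35515088/130345417; -35515088/130345417 45542069/130345417]
step 2: x' = [-16788233/35784557, 69149489006/59724425633], P' = [76444666/250491899 -68175532/250491899; -68175532/250491899 145911246673/418070979431]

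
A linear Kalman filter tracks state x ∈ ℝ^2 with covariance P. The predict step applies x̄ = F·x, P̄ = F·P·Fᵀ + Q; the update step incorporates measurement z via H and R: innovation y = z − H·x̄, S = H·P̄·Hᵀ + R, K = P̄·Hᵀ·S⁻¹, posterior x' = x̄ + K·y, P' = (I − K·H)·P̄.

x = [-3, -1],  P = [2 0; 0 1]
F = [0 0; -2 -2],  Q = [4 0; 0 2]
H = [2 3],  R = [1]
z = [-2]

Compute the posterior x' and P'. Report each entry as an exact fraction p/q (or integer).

x' = [-16/11, 4/11]
P' = [508/143 -336/143; -336/143 238/143]

x̄ = F·x = [0, 8]
P̄ = F·P·Fᵀ + Q = [4 0; 0 14]
y = z − H·x̄ = [-26]
S = H·P̄·Hᵀ + R = [143]
K = P̄·Hᵀ·S⁻¹ = [8/143; 42/143]
x' = x̄ + K·y = [-16/11, 4/11]
P' = (I − K·H)·P̄ = [508/143 -336/143; -336/143 238/143]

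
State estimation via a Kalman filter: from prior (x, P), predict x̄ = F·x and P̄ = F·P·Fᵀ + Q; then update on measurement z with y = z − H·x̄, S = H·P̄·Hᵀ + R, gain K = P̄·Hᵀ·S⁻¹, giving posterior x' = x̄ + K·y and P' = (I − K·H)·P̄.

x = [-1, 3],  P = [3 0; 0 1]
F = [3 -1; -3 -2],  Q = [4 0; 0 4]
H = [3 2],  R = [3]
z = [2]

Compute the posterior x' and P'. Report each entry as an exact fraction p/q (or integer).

x̄ = F·x = [-6, -3]
P̄ = F·P·Fᵀ + Q = [32 -25; -25 35]
y = z − H·x̄ = [26]
S = H·P̄·Hᵀ + R = [131]
K = P̄·Hᵀ·S⁻¹ = [46/131; -5/131]
x' = x̄ + K·y = [410/131, -523/131]
P' = (I − K·H)·P̄ = [2076/131 -3045/131; -3045/131 4560/131]

x' = [410/131, -523/131]
P' = [2076/131 -3045/131; -3045/131 4560/131]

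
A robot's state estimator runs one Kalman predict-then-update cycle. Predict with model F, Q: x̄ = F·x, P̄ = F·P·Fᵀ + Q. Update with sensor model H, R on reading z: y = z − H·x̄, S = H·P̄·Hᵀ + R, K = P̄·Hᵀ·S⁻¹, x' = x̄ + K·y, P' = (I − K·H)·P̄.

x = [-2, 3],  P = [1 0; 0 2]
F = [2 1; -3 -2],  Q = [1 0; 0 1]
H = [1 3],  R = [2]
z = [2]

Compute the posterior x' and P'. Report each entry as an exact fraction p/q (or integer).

x̄ = F·x = [-1, 0]
P̄ = F·P·Fᵀ + Q = [7 -10; -10 18]
y = z − H·x̄ = [3]
S = H·P̄·Hᵀ + R = [111]
K = P̄·Hᵀ·S⁻¹ = [-23/111; 44/111]
x' = x̄ + K·y = [-60/37, 44/37]
P' = (I − K·H)·P̄ = [248/111 -98/111; -98/111 62/111]

x' = [-60/37, 44/37]
P' = [248/111 -98/111; -98/111 62/111]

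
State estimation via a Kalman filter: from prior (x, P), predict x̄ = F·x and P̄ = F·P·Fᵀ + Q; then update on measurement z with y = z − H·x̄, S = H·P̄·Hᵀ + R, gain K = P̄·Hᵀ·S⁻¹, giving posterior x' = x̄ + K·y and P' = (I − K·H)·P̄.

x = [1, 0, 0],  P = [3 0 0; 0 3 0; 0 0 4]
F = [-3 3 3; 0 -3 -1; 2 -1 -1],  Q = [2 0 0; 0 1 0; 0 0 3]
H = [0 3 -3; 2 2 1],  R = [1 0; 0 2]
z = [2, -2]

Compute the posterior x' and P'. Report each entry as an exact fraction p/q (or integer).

x̄ = F·x = [-3, 0, 2]
P̄ = F·P·Fᵀ + Q = [92 -39 -39; -39 32 13; -39 13 22]
y = z − H·x̄ = [8, 2]
S = H·P̄·Hᵀ + R = [253 87; 87 104]
K = P̄·Hᵀ·S⁻¹ = [-5829/18743 16951/18743; 6015/18743 -5212/18743; -198/18743 -5241/18743]
x' = x̄ + K·y = [-68959/18743, 37696/18743, 25420/18743]
P' = (I − K·H)·P̄ = [588639/18743 -381773/18743 -379830/18743; -381773/18743 251709/18743 249704/18743; -379830/18743 249704/18743 249770/18743]

x' = [-68959/18743, 37696/18743, 25420/18743]
P' = [588639/18743 -381773/18743 -379830/18743; -381773/18743 251709/18743 249704/18743; -379830/18743 249704/18743 249770/18743]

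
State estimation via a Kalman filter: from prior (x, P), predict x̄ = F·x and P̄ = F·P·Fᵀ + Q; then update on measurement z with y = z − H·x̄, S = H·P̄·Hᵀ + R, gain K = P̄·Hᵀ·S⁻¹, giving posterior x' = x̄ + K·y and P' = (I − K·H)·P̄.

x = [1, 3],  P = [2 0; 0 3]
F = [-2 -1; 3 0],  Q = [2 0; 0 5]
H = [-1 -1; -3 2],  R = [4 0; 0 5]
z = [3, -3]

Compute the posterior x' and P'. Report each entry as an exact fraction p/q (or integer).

x̄ = F·x = [-5, 3]
P̄ = F·P·Fᵀ + Q = [13 -12; -12 23]
y = z − H·x̄ = [1, -24]
S = H·P̄·Hᵀ + R = [16 -19; -19 358]
K = P̄·Hᵀ·S⁻¹ = [-1555/5367 -1027/5367; -2380/5367 1103/5367]
x' = x̄ + K·y = [-3742/5367, -12751/5367]
P' = (I − K·H)·P̄ = [3515/5367 2705/5367; 2705/5367 6815/5367]

x' = [-3742/5367, -12751/5367]
P' = [3515/5367 2705/5367; 2705/5367 6815/5367]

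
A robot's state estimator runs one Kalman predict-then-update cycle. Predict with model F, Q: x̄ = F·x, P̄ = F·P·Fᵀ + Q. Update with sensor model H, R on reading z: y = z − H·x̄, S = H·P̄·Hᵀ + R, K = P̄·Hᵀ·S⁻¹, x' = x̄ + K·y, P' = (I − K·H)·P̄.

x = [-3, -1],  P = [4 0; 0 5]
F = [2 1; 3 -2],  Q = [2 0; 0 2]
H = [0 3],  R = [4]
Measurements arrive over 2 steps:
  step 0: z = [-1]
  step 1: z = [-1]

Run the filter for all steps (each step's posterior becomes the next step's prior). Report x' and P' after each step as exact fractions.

step 0: x' = [-1421/263, -101/263], P' = [5167/263 28/263; 28/263 116/263]
step 1: x' = [-116205/85093, -31543/85093], P' = [2314358/425465 122968/425465; 122968/425465 188628/425465]

step 0: x̄ = F·x = [-7, -7]
step 0: P̄ = F·P·Fᵀ + Q = [23 14; 14 58]
step 0: y = z − H·x̄ = [20]
step 0: S = H·P̄·Hᵀ + R = [526]
step 0: K = P̄·Hᵀ·S⁻¹ = [21/263; 87/263]
step 0: x' = x̄ + K·y = [-1421/263, -101/263]
step 0: P' = (I − K·H)·P̄ = [5167/263 28/263; 28/263 116/263]
step 1: x̄ = F·x = [-2943/263, -4061/263]
step 1: P̄ = F·P·Fᵀ + Q = [21422/263 30742/263; 30742/263 47157/263]
step 1: y = z − H·x̄ = [11920/263]
step 1: S = H·P̄·Hᵀ + R = [425465/263]
step 1: K = P̄·Hᵀ·S⁻¹ = [92226/425465; 141471/425465]
step 1: x' = x̄ + K·y = [-116205/85093, -31543/85093]
step 1: P' = (I − K·H)·P̄ = [2314358/425465 122968/425465; 122968/425465 188628/425465]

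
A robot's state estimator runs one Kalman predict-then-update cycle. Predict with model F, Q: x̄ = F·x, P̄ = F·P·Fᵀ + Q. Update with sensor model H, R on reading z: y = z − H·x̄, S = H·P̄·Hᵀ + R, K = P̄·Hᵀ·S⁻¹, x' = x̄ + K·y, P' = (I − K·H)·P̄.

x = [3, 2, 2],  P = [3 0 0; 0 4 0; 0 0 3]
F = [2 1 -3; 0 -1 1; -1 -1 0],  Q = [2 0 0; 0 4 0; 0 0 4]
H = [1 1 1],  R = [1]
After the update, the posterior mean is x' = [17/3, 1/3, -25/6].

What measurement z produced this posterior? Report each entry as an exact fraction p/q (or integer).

x̄ = F·x = [2, 0, -5]
P̄ = F·P·Fᵀ + Q = [45 -13 -10; -13 11 4; -10 4 11]
S = H·P̄·Hᵀ + R = [30]
K = P̄·Hᵀ·S⁻¹ = [11/15; 1/15; 1/6]
x' − x̄ = [11/3, 1/3, 5/6] = K·y
y = (KᵀK)⁻¹·Kᵀ·(x' − x̄) = [5]
z = y + H·x̄ = [5] + [-3] = [2]

z = [2]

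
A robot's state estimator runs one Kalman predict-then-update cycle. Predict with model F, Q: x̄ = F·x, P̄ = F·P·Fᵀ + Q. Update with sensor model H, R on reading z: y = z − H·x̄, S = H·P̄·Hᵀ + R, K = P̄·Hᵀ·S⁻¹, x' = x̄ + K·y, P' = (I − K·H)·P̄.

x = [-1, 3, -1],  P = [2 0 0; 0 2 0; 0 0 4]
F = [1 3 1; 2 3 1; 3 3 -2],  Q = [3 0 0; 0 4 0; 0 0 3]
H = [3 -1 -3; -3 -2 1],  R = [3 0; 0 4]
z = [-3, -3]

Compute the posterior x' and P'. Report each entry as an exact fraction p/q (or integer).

x̄ = F·x = [7, 6, 8]
P̄ = F·P·Fᵀ + Q = [27 26 16; 26 34 22; 16 22 55]
y = z − H·x̄ = [6, 22]
S = H·P̄·Hᵀ + R = [463 -116; -116 566]
K = P̄·Hᵀ·S⁻¹ = [-4805/124301 -53359/248602; -13418/124301 -29982/124301; -41483/124301 -33255/248602]
x' = x̄ + K·y = [254328/124301, 5694/124301, 379705/124301]
P' = (I − K·H)·P̄ = [536521/248602 -182142/124301 667559/248602; -182142/124301 213270/124301 -239814/124301; 667559/248602 -239814/124301 910401/248602]

x' = [254328/124301, 5694/124301, 379705/124301]
P' = [536521/248602 -182142/124301 667559/248602; -182142/124301 213270/124301 -239814/124301; 667559/248602 -239814/124301 910401/248602]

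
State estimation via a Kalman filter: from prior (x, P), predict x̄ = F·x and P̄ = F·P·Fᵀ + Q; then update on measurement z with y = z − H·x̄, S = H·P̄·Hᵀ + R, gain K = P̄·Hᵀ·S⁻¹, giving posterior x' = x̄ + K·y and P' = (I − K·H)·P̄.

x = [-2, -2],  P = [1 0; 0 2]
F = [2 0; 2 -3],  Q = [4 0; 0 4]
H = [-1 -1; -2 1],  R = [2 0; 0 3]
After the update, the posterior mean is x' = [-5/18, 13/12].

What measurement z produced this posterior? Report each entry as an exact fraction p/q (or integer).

x̄ = F·x = [-4, 2]
P̄ = F·P·Fᵀ + Q = [8 4; 4 26]
S = H·P̄·Hᵀ + R = [44 -6; -6 45]
K = P̄·Hᵀ·S⁻¹ = [-17/54 -25/81; -23/36 17/54]
x' − x̄ = [67/18, -11/12] = K·y
y = (KᵀK)⁻¹·Kᵀ·(x' − x̄) = [-3, -9]
z = y + H·x̄ = [-3, -9] + [2, 10] = [-1, 1]

z = [-1, 1]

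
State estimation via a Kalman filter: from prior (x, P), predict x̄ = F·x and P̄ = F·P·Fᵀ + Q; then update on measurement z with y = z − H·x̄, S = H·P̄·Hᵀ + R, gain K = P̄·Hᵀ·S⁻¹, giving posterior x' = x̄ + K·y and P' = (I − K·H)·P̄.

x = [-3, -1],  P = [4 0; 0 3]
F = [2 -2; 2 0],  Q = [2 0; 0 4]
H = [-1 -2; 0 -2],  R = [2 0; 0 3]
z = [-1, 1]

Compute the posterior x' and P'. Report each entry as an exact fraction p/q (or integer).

x' = [1933/1032, -45/86]
P' = [1765/516 -41/43; -41/43 24/43]

x̄ = F·x = [-4, -6]
P̄ = F·P·Fᵀ + Q = [30 16; 16 20]
y = z − H·x̄ = [-17, -11]
S = H·P̄·Hᵀ + R = [176 112; 112 83]
K = P̄·Hᵀ·S⁻¹ = [-781/1032 82/129; -7/86 -16/43]
x' = x̄ + K·y = [1933/1032, -45/86]
P' = (I − K·H)·P̄ = [1765/516 -41/43; -41/43 24/43]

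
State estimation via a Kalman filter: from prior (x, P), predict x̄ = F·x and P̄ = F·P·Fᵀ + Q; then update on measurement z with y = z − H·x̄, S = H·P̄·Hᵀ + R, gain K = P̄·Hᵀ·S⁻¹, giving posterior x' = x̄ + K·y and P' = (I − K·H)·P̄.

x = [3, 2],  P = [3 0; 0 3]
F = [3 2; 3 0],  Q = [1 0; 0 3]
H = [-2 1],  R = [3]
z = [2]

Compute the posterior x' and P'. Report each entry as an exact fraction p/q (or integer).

x' = [98/85, 309/85]
P' = [591/85 1023/85; 1023/85 1974/85]

x̄ = F·x = [13, 9]
P̄ = F·P·Fᵀ + Q = [40 27; 27 30]
y = z − H·x̄ = [19]
S = H·P̄·Hᵀ + R = [85]
K = P̄·Hᵀ·S⁻¹ = [-53/85; -24/85]
x' = x̄ + K·y = [98/85, 309/85]
P' = (I − K·H)·P̄ = [591/85 1023/85; 1023/85 1974/85]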